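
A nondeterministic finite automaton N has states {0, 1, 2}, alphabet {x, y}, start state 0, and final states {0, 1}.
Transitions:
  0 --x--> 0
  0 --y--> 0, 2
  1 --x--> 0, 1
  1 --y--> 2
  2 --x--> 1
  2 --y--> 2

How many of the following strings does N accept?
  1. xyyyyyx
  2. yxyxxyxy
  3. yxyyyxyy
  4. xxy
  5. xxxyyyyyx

5

xyyyyyx: accepted
yxyxxyxy: accepted
yxyyyxyy: accepted
xxy: accepted
xxxyyyyyx: accepted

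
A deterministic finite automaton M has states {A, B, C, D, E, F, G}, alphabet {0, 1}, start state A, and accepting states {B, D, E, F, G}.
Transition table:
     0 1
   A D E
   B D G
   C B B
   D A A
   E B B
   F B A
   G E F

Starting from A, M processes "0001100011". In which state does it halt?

A --0--> D
D --0--> A
A --0--> D
D --1--> A
A --1--> E
E --0--> B
B --0--> D
D --0--> A
A --1--> E
E --1--> B

B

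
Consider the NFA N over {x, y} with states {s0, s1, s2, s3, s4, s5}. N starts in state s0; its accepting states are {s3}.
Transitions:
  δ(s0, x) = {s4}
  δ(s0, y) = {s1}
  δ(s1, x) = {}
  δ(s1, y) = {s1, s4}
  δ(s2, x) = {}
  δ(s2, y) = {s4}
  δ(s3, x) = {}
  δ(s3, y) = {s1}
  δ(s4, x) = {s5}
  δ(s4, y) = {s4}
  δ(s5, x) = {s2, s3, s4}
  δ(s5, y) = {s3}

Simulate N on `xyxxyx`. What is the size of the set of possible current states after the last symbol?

Start: {s0}
read x: {s4}
read y: {s4}
read x: {s5}
read x: {s2, s3, s4}
read y: {s1, s4}
read x: {s5}
Final reachable set {s5} has 1 state.

1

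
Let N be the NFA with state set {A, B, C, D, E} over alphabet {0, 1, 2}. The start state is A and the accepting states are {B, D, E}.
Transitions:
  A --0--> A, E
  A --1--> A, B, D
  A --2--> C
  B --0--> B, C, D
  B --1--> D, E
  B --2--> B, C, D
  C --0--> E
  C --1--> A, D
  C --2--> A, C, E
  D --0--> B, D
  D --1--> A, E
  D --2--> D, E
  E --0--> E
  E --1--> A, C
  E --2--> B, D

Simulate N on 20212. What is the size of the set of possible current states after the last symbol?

Start: {A}
read 2: {C}
read 0: {E}
read 2: {B, D}
read 1: {A, D, E}
read 2: {B, C, D, E}
Final reachable set {B, C, D, E} has 4 states.

4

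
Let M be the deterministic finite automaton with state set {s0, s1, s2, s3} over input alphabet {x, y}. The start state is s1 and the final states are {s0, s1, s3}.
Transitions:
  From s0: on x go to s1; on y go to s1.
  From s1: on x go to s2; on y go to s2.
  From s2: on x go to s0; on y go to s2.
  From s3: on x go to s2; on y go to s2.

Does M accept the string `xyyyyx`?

accepted

s1 --x--> s2
s2 --y--> s2
s2 --y--> s2
s2 --y--> s2
s2 --y--> s2
s2 --x--> s0
End in state s0, which is an accepting state.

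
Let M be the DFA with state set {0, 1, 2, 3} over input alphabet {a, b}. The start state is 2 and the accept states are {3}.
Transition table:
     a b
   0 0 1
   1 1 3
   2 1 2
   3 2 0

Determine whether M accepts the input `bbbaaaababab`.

2 --b--> 2
2 --b--> 2
2 --b--> 2
2 --a--> 1
1 --a--> 1
1 --a--> 1
1 --a--> 1
1 --b--> 3
3 --a--> 2
2 --b--> 2
2 --a--> 1
1 --b--> 3
End in state 3, which is an accepting state.

accepted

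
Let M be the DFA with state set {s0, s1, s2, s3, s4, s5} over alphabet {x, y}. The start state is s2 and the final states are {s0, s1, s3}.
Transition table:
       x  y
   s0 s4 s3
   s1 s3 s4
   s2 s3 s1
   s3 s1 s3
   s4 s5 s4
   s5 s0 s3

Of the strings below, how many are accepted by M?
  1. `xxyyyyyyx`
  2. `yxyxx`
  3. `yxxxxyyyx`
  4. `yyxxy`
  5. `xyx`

`xxyyyyyyx`: rejected
`yxyxx`: accepted
`yxxxxyyyx`: rejected
`yyxxy`: accepted
`xyx`: accepted

3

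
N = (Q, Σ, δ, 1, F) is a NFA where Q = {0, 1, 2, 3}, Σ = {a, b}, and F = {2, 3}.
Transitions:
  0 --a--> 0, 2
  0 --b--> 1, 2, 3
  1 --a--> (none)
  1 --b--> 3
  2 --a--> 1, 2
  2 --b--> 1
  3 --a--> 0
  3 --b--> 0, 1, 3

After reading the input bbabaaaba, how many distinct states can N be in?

3

Start: {1}
read b: {3}
read b: {0, 1, 3}
read a: {0, 2}
read b: {1, 2, 3}
read a: {0, 1, 2}
read a: {0, 1, 2}
read a: {0, 1, 2}
read b: {1, 2, 3}
read a: {0, 1, 2}
Final reachable set {0, 1, 2} has 3 states.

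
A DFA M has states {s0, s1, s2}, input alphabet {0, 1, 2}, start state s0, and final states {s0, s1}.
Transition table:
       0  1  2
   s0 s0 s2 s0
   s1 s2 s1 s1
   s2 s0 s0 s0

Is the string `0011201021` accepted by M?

s0 --0--> s0
s0 --0--> s0
s0 --1--> s2
s2 --1--> s0
s0 --2--> s0
s0 --0--> s0
s0 --1--> s2
s2 --0--> s0
s0 --2--> s0
s0 --1--> s2
End in state s2, which is not an accepting state.

rejected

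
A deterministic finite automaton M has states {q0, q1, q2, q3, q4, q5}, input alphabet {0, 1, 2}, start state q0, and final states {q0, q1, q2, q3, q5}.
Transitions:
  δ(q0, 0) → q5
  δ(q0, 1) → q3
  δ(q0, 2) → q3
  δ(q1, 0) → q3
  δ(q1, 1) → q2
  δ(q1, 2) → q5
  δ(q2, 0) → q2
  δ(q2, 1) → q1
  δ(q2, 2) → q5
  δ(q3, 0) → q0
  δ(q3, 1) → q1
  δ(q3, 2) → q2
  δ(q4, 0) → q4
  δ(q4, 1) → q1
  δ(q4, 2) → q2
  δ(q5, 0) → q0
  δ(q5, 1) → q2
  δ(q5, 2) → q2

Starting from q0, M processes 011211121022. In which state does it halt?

q0 --0--> q5
q5 --1--> q2
q2 --1--> q1
q1 --2--> q5
q5 --1--> q2
q2 --1--> q1
q1 --1--> q2
q2 --2--> q5
q5 --1--> q2
q2 --0--> q2
q2 --2--> q5
q5 --2--> q2

q2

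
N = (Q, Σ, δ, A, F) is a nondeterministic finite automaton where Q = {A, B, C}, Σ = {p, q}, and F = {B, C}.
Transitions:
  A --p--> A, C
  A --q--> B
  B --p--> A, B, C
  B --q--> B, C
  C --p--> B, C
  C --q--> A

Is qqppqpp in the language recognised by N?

Start: {A}
read q: {B}
read q: {B, C}
read p: {A, B, C}
read p: {A, B, C}
read q: {A, B, C}
read p: {A, B, C}
read p: {A, B, C}
Reachable ∩ accepting = {B, C} — nonempty.

accepted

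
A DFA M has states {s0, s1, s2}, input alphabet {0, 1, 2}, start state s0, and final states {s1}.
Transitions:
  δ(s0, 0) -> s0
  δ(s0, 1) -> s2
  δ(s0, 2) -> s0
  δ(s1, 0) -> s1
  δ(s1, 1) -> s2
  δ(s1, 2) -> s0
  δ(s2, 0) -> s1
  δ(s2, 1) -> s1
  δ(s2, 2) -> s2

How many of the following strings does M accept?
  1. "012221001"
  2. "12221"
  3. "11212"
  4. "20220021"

1

"012221001": rejected
"12221": accepted
"11212": rejected
"20220021": rejected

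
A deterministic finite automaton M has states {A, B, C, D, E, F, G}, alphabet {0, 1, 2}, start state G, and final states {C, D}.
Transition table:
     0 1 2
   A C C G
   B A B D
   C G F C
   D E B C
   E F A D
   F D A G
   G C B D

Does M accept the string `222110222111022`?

G --2--> D
D --2--> C
C --2--> C
C --1--> F
F --1--> A
A --0--> C
C --2--> C
C --2--> C
C --2--> C
C --1--> F
F --1--> A
A --1--> C
C --0--> G
G --2--> D
D --2--> C
End in state C, which is an accepting state.

accepted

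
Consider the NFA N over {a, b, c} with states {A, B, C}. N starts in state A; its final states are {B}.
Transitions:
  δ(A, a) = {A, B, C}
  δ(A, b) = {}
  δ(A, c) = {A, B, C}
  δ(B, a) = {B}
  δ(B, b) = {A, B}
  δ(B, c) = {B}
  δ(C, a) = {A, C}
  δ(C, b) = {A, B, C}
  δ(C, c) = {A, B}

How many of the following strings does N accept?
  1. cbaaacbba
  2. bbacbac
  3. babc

cbaaacbba: accepted
bbacbac: rejected
babc: rejected

1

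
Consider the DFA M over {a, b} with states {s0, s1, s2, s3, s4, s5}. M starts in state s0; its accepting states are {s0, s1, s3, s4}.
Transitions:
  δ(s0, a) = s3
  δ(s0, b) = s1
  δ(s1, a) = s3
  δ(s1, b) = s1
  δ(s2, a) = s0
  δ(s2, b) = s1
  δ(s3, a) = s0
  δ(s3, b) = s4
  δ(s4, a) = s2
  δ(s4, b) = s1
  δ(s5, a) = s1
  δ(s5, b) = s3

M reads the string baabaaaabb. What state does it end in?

s1

s0 --b--> s1
s1 --a--> s3
s3 --a--> s0
s0 --b--> s1
s1 --a--> s3
s3 --a--> s0
s0 --a--> s3
s3 --a--> s0
s0 --b--> s1
s1 --b--> s1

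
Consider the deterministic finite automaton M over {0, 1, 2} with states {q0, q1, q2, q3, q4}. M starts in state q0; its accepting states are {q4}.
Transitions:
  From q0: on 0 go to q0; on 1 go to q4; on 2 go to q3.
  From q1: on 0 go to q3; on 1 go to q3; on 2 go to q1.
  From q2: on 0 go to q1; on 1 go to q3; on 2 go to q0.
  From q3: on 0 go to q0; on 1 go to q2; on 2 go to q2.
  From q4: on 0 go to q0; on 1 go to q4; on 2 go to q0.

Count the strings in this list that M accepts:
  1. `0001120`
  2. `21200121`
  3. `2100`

`0001120`: rejected
`21200121`: accepted
`2100`: rejected

1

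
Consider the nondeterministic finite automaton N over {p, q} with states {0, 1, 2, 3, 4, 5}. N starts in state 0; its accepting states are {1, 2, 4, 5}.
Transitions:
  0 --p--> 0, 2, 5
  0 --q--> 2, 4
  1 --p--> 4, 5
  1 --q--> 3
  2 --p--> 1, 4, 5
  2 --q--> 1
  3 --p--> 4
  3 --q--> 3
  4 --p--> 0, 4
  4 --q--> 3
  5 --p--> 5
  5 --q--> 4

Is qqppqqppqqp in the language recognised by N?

accepted

Start: {0}
read q: {2, 4}
read q: {1, 3}
read p: {4, 5}
read p: {0, 4, 5}
read q: {2, 3, 4}
read q: {1, 3}
read p: {4, 5}
read p: {0, 4, 5}
read q: {2, 3, 4}
read q: {1, 3}
read p: {4, 5}
Reachable ∩ accepting = {4, 5} — nonempty.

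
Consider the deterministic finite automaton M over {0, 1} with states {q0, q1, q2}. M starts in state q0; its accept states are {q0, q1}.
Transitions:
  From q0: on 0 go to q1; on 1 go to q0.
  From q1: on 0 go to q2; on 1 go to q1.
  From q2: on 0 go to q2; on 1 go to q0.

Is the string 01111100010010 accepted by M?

accepted

q0 --0--> q1
q1 --1--> q1
q1 --1--> q1
q1 --1--> q1
q1 --1--> q1
q1 --1--> q1
q1 --0--> q2
q2 --0--> q2
q2 --0--> q2
q2 --1--> q0
q0 --0--> q1
q1 --0--> q2
q2 --1--> q0
q0 --0--> q1
End in state q1, which is an accepting state.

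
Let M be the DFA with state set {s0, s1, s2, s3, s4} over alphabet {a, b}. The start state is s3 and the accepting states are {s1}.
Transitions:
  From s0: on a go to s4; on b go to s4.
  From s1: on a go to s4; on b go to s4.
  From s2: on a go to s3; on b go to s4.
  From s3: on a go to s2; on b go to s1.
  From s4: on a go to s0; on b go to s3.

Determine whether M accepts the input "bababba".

rejected

s3 --b--> s1
s1 --a--> s4
s4 --b--> s3
s3 --a--> s2
s2 --b--> s4
s4 --b--> s3
s3 --a--> s2
End in state s2, which is not an accepting state.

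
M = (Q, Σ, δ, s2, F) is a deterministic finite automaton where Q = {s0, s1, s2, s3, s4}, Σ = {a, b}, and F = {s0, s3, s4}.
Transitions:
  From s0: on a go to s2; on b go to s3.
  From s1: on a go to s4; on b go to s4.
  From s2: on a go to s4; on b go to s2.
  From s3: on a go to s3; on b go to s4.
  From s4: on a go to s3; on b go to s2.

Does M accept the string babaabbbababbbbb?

s2 --b--> s2
s2 --a--> s4
s4 --b--> s2
s2 --a--> s4
s4 --a--> s3
s3 --b--> s4
s4 --b--> s2
s2 --b--> s2
s2 --a--> s4
s4 --b--> s2
s2 --a--> s4
s4 --b--> s2
s2 --b--> s2
s2 --b--> s2
s2 --b--> s2
s2 --b--> s2
End in state s2, which is not an accepting state.

rejected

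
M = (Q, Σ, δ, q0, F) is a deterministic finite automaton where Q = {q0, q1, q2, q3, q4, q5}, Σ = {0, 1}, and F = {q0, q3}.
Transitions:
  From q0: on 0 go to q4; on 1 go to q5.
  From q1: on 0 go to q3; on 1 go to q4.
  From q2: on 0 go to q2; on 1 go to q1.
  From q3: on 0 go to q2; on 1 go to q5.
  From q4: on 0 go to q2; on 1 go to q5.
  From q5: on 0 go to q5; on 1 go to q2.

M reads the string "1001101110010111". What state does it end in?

q1

q0 --1--> q5
q5 --0--> q5
q5 --0--> q5
q5 --1--> q2
q2 --1--> q1
q1 --0--> q3
q3 --1--> q5
q5 --1--> q2
q2 --1--> q1
q1 --0--> q3
q3 --0--> q2
q2 --1--> q1
q1 --0--> q3
q3 --1--> q5
q5 --1--> q2
q2 --1--> q1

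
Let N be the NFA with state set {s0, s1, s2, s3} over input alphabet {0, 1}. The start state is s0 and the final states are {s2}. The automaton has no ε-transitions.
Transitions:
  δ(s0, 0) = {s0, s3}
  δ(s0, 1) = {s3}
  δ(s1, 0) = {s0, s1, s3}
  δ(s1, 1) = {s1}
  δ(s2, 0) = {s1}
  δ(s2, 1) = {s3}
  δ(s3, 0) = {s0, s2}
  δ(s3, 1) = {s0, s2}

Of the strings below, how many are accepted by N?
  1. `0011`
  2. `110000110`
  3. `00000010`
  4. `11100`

`0011`: accepted
`110000110`: accepted
`00000010`: accepted
`11100`: rejected

3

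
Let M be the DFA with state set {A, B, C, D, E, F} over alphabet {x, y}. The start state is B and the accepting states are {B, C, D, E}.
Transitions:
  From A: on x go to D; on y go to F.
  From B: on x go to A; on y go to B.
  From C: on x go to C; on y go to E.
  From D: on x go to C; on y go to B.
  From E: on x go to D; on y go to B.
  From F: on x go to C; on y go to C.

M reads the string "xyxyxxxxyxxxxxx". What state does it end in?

C

B --x--> A
A --y--> F
F --x--> C
C --y--> E
E --x--> D
D --x--> C
C --x--> C
C --x--> C
C --y--> E
E --x--> D
D --x--> C
C --x--> C
C --x--> C
C --x--> C
C --x--> C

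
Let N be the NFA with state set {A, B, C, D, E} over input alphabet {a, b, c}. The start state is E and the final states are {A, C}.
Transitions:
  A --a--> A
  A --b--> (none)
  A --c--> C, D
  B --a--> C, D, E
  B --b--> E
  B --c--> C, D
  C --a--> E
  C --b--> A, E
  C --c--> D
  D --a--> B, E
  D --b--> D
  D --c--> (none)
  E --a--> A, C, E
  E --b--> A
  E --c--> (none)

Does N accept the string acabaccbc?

rejected

Start: {E}
read a: {A, C, E}
read c: {C, D}
read a: {B, E}
read b: {A, E}
read a: {A, C, E}
read c: {C, D}
read c: {D}
read b: {D}
read c: {}
Reachable ∩ accepting = {} — empty.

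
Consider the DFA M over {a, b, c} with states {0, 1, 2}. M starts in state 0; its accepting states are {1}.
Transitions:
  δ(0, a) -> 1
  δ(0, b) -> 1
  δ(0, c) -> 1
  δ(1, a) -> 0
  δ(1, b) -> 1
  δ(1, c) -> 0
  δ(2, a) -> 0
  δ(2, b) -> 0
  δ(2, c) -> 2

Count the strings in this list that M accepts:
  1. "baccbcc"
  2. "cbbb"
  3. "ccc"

3

"baccbcc": accepted
"cbbb": accepted
"ccc": accepted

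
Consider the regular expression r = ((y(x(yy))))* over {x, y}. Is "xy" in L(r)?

no

xy cannot be split into zero or more pieces each matching (y(x(yy))).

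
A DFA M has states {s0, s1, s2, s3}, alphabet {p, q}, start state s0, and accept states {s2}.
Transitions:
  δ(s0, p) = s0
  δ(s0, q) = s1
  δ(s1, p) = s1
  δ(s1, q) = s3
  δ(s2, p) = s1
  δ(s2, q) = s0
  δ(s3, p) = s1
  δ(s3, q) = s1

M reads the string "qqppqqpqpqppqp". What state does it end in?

s0 --q--> s1
s1 --q--> s3
s3 --p--> s1
s1 --p--> s1
s1 --q--> s3
s3 --q--> s1
s1 --p--> s1
s1 --q--> s3
s3 --p--> s1
s1 --q--> s3
s3 --p--> s1
s1 --p--> s1
s1 --q--> s3
s3 --p--> s1

s1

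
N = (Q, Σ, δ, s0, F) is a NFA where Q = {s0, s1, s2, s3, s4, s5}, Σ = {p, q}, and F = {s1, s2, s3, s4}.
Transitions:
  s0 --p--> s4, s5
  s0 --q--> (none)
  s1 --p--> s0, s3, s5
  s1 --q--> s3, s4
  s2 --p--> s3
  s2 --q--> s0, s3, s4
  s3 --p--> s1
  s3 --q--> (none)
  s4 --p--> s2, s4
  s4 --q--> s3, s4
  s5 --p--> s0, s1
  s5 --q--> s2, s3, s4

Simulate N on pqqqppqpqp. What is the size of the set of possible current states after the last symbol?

5

Start: {s0}
read p: {s4, s5}
read q: {s2, s3, s4}
read q: {s0, s3, s4}
read q: {s3, s4}
read p: {s1, s2, s4}
read p: {s0, s2, s3, s4, s5}
read q: {s0, s2, s3, s4}
read p: {s1, s2, s3, s4, s5}
read q: {s0, s2, s3, s4}
read p: {s1, s2, s3, s4, s5}
Final reachable set {s1, s2, s3, s4, s5} has 5 states.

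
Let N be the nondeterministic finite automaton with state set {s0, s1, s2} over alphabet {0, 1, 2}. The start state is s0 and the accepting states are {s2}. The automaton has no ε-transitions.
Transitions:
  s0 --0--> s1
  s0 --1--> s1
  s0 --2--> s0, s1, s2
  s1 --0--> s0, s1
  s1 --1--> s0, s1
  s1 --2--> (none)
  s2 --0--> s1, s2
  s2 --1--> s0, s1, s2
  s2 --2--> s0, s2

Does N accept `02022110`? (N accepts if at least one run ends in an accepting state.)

rejected

Start: {s0}
read 0: {s1}
read 2: {}
The reachable set is empty and stays empty for the remaining 6 symbols.
Reachable ∩ accepting = {} — empty.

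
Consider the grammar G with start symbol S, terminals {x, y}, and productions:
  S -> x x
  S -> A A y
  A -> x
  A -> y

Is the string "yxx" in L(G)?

no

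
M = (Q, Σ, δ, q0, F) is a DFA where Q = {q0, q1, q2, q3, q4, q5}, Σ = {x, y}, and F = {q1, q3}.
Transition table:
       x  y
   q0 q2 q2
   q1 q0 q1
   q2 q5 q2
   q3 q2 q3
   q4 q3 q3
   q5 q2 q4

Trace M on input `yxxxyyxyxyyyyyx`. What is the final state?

q2

q0 --y--> q2
q2 --x--> q5
q5 --x--> q2
q2 --x--> q5
q5 --y--> q4
q4 --y--> q3
q3 --x--> q2
q2 --y--> q2
q2 --x--> q5
q5 --y--> q4
q4 --y--> q3
q3 --y--> q3
q3 --y--> q3
q3 --y--> q3
q3 --x--> q2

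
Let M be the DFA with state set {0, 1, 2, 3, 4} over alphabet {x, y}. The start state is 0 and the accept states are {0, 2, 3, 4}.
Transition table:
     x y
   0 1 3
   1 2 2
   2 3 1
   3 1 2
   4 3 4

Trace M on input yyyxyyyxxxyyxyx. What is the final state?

0 --y--> 3
3 --y--> 2
2 --y--> 1
1 --x--> 2
2 --y--> 1
1 --y--> 2
2 --y--> 1
1 --x--> 2
2 --x--> 3
3 --x--> 1
1 --y--> 2
2 --y--> 1
1 --x--> 2
2 --y--> 1
1 --x--> 2

2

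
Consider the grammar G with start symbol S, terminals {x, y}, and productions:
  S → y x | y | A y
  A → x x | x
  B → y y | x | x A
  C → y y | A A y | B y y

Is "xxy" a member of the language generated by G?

S ⇒ Ay ⇒ xxy

yes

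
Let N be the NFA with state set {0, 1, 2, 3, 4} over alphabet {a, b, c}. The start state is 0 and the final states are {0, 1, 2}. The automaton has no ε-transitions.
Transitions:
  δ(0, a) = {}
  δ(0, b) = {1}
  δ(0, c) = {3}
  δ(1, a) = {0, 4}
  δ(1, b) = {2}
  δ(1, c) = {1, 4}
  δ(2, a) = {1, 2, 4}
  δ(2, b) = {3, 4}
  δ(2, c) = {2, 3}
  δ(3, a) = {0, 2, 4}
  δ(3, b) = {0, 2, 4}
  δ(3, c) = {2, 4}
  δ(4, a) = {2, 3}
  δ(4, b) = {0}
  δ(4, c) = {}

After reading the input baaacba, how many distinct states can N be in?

5

Start: {0}
read b: {1}
read a: {0, 4}
read a: {2, 3}
read a: {0, 1, 2, 4}
read c: {1, 2, 3, 4}
read b: {0, 2, 3, 4}
read a: {0, 1, 2, 3, 4}
Final reachable set {0, 1, 2, 3, 4} has 5 states.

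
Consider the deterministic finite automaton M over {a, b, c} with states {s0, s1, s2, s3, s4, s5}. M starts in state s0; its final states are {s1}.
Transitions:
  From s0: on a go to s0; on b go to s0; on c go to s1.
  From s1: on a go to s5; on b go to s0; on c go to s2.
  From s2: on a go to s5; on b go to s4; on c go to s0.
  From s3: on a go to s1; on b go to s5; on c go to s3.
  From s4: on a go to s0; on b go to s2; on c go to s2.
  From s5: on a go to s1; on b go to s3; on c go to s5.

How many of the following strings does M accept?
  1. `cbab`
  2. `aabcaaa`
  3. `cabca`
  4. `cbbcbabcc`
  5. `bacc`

`cbab`: rejected
`aabcaaa`: rejected
`cabca`: accepted
`cbbcbabcc`: rejected
`bacc`: rejected

1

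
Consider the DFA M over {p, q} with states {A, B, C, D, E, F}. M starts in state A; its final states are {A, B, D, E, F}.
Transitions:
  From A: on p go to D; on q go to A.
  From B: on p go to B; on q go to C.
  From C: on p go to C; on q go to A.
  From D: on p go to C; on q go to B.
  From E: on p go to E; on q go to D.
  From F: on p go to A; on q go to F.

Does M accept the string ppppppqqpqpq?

A --p--> D
D --p--> C
C --p--> C
C --p--> C
C --p--> C
C --p--> C
C --q--> A
A --q--> A
A --p--> D
D --q--> B
B --p--> B
B --q--> C
End in state C, which is not an accepting state.

rejected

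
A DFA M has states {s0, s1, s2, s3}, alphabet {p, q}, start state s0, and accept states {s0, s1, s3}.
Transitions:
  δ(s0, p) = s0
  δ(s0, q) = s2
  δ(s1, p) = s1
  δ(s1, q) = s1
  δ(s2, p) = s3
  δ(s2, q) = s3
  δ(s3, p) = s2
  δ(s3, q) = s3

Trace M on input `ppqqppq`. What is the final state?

s0 --p--> s0
s0 --p--> s0
s0 --q--> s2
s2 --q--> s3
s3 --p--> s2
s2 --p--> s3
s3 --q--> s3

s3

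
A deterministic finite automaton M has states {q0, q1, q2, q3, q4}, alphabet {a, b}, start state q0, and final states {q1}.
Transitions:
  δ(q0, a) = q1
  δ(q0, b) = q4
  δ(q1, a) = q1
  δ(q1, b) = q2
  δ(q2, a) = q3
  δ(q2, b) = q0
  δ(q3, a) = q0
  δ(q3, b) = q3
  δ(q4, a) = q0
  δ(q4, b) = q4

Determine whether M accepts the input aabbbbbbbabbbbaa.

q0 --a--> q1
q1 --a--> q1
q1 --b--> q2
q2 --b--> q0
q0 --b--> q4
q4 --b--> q4
q4 --b--> q4
q4 --b--> q4
q4 --b--> q4
q4 --a--> q0
q0 --b--> q4
q4 --b--> q4
q4 --b--> q4
q4 --b--> q4
q4 --a--> q0
q0 --a--> q1
End in state q1, which is an accepting state.

accepted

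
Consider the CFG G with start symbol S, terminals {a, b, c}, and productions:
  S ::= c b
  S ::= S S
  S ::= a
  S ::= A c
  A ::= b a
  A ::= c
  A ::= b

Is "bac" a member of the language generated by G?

yes

S ⇒ Ac ⇒ bac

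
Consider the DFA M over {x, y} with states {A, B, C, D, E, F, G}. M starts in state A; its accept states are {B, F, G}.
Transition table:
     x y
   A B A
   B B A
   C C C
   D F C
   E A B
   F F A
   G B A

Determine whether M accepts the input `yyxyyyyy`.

A --y--> A
A --y--> A
A --x--> B
B --y--> A
A --y--> A
A --y--> A
A --y--> A
A --y--> A
End in state A, which is not an accepting state.

rejected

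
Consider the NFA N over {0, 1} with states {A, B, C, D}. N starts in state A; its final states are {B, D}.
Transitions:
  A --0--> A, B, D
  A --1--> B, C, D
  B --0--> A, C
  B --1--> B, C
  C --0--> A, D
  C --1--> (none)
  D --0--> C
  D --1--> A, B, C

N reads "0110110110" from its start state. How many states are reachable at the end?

Start: {A}
read 0: {A, B, D}
read 1: {A, B, C, D}
read 1: {A, B, C, D}
read 0: {A, B, C, D}
read 1: {A, B, C, D}
read 1: {A, B, C, D}
read 0: {A, B, C, D}
read 1: {A, B, C, D}
read 1: {A, B, C, D}
read 0: {A, B, C, D}
Final reachable set {A, B, C, D} has 4 states.

4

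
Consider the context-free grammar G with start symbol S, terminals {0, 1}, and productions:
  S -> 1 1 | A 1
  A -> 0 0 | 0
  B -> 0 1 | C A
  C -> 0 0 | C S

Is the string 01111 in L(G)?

no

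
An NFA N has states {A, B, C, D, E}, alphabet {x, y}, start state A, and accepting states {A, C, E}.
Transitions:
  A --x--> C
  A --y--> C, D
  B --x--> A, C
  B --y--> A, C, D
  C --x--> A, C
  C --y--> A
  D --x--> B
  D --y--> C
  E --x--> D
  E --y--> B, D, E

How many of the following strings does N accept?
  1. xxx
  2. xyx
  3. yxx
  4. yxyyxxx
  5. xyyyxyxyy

5

xxx: accepted
xyx: accepted
yxx: accepted
yxyyxxx: accepted
xyyyxyxyy: accepted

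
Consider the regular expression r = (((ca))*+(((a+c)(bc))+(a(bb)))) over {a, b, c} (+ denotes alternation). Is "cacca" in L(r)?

no

Neither ((ca))* nor (((a+c)(bc))+(a(bb))) matches cacca.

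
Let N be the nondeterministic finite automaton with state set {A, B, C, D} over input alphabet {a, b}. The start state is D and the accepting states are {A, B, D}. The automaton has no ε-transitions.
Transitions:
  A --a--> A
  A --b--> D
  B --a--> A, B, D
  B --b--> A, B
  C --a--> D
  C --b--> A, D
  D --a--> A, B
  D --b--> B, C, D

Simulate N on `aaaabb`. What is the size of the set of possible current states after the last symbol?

4

Start: {D}
read a: {A, B}
read a: {A, B, D}
read a: {A, B, D}
read a: {A, B, D}
read b: {A, B, C, D}
read b: {A, B, C, D}
Final reachable set {A, B, C, D} has 4 states.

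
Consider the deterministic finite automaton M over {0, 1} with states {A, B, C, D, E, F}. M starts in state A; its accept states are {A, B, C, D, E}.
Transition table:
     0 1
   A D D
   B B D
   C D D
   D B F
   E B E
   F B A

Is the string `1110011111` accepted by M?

A --1--> D
D --1--> F
F --1--> A
A --0--> D
D --0--> B
B --1--> D
D --1--> F
F --1--> A
A --1--> D
D --1--> F
End in state F, which is not an accepting state.

rejected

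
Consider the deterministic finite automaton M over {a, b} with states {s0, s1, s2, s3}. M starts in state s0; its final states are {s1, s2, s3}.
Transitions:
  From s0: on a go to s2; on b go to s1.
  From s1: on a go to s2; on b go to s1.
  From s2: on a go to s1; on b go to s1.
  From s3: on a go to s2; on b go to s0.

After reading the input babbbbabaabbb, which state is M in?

s1

s0 --b--> s1
s1 --a--> s2
s2 --b--> s1
s1 --b--> s1
s1 --b--> s1
s1 --b--> s1
s1 --a--> s2
s2 --b--> s1
s1 --a--> s2
s2 --a--> s1
s1 --b--> s1
s1 --b--> s1
s1 --b--> s1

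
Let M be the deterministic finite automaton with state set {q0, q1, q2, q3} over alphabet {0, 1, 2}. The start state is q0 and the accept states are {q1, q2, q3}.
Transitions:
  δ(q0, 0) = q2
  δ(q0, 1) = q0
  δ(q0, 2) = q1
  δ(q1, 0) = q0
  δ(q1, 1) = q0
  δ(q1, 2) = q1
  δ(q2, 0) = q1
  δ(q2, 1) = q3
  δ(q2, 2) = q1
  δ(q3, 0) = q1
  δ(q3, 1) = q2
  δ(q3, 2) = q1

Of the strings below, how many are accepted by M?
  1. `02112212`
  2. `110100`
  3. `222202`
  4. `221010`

`02112212`: accepted
`110100`: rejected
`222202`: accepted
`221010`: accepted

3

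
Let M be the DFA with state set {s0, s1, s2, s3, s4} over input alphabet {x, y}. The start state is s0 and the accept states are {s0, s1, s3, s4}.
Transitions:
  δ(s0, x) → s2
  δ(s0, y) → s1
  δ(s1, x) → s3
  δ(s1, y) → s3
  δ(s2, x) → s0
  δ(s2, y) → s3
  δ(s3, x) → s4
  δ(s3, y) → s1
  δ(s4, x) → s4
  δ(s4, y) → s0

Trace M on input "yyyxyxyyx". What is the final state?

s0 --y--> s1
s1 --y--> s3
s3 --y--> s1
s1 --x--> s3
s3 --y--> s1
s1 --x--> s3
s3 --y--> s1
s1 --y--> s3
s3 --x--> s4

s4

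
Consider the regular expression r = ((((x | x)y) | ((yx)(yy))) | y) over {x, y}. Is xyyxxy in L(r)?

no

Neither (((x|x)y)|((yx)(yy))) nor y matches xyyxxy.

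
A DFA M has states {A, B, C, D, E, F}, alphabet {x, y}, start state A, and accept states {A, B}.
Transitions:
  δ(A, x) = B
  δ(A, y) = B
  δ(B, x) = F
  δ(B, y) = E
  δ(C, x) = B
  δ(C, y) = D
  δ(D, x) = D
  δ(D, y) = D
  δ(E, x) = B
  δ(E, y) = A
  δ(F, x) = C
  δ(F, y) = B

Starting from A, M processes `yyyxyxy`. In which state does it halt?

E

A --y--> B
B --y--> E
E --y--> A
A --x--> B
B --y--> E
E --x--> B
B --y--> E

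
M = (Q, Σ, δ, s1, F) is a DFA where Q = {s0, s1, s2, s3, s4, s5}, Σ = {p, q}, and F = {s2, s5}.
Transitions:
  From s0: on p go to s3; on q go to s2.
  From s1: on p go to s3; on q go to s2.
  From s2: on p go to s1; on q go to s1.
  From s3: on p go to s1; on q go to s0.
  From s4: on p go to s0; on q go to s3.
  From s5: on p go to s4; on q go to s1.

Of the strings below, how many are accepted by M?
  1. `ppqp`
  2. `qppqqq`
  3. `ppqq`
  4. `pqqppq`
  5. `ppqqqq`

0

`ppqp`: rejected
`qppqqq`: rejected
`ppqq`: rejected
`pqqppq`: rejected
`ppqqqq`: rejected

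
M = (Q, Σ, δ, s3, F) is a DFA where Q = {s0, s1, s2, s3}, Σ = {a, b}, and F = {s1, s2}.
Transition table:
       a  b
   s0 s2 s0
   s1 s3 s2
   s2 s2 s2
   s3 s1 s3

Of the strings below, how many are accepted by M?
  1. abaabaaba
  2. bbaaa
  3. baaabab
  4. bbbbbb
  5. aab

abaabaaba: accepted
bbaaa: accepted
baaabab: accepted
bbbbbb: rejected
aab: rejected

3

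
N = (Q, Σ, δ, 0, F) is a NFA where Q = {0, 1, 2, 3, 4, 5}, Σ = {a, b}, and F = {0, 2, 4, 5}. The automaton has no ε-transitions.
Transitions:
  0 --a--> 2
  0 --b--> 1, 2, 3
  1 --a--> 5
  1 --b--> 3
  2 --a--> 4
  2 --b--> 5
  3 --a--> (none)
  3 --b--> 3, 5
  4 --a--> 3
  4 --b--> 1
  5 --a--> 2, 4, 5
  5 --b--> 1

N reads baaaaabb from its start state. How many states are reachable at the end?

3

Start: {0}
read b: {1, 2, 3}
read a: {4, 5}
read a: {2, 3, 4, 5}
read a: {2, 3, 4, 5}
read a: {2, 3, 4, 5}
read a: {2, 3, 4, 5}
read b: {1, 3, 5}
read b: {1, 3, 5}
Final reachable set {1, 3, 5} has 3 states.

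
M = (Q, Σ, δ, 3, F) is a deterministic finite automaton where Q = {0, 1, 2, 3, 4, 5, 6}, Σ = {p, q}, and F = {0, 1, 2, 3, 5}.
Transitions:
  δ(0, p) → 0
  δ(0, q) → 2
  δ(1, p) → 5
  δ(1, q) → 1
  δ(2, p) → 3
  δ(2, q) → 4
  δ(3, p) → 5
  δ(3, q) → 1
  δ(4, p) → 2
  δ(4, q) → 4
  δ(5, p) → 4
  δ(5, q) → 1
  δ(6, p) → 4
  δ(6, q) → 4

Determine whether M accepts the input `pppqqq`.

rejected

3 --p--> 5
5 --p--> 4
4 --p--> 2
2 --q--> 4
4 --q--> 4
4 --q--> 4
End in state 4, which is not an accepting state.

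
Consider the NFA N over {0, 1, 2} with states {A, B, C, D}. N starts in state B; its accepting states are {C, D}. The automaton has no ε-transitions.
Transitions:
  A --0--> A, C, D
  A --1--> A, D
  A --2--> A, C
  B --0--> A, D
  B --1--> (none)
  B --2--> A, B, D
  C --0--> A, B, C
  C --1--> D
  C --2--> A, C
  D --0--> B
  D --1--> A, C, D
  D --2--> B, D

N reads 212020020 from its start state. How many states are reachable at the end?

Start: {B}
read 2: {A, B, D}
read 1: {A, C, D}
read 2: {A, B, C, D}
read 0: {A, B, C, D}
read 2: {A, B, C, D}
read 0: {A, B, C, D}
read 0: {A, B, C, D}
read 2: {A, B, C, D}
read 0: {A, B, C, D}
Final reachable set {A, B, C, D} has 4 states.

4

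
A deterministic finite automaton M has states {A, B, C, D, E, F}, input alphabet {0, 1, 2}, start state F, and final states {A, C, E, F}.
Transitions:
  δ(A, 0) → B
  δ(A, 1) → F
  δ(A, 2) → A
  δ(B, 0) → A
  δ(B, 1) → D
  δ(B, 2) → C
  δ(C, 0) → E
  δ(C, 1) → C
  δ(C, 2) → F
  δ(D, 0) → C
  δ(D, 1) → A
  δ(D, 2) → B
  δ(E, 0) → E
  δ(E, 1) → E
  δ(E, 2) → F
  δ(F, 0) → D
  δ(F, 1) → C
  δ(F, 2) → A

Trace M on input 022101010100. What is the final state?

E

F --0--> D
D --2--> B
B --2--> C
C --1--> C
C --0--> E
E --1--> E
E --0--> E
E --1--> E
E --0--> E
E --1--> E
E --0--> E
E --0--> E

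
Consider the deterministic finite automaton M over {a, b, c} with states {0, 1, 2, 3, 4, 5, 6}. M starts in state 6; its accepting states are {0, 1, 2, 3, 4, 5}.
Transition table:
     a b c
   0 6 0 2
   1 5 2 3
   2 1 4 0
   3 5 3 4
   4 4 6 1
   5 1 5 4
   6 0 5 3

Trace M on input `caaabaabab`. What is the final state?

2

6 --c--> 3
3 --a--> 5
5 --a--> 1
1 --a--> 5
5 --b--> 5
5 --a--> 1
1 --a--> 5
5 --b--> 5
5 --a--> 1
1 --b--> 2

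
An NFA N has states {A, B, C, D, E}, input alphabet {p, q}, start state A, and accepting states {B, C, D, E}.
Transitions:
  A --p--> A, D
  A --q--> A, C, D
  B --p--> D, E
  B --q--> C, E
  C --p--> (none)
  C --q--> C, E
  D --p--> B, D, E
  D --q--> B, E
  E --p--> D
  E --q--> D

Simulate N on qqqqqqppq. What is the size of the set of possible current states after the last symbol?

Start: {A}
read q: {A, C, D}
read q: {A, B, C, D, E}
read q: {A, B, C, D, E}
read q: {A, B, C, D, E}
read q: {A, B, C, D, E}
read q: {A, B, C, D, E}
read p: {A, B, D, E}
read p: {A, B, D, E}
read q: {A, B, C, D, E}
Final reachable set {A, B, C, D, E} has 5 states.

5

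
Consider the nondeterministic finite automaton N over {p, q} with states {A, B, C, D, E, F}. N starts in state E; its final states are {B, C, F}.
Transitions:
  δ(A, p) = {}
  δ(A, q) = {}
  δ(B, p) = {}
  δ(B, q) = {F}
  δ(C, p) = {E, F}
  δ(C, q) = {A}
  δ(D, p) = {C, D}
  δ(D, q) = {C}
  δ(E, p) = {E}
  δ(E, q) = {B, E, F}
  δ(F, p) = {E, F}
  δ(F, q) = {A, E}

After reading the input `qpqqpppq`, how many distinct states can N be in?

Start: {E}
read q: {B, E, F}
read p: {E, F}
read q: {A, B, E, F}
read q: {A, B, E, F}
read p: {E, F}
read p: {E, F}
read p: {E, F}
read q: {A, B, E, F}
Final reachable set {A, B, E, F} has 4 states.

4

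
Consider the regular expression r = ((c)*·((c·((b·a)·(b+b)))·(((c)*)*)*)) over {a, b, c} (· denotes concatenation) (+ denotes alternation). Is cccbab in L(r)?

yes

Split as cc·cbab: (c)* matches cc and ((c·((b·a)·(b+b)))·(((c)*)*)*) matches cbab.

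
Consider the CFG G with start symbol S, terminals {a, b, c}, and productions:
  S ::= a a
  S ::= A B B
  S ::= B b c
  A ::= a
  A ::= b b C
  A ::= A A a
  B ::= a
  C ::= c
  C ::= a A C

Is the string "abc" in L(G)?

yes

S ⇒ Bbc ⇒ abc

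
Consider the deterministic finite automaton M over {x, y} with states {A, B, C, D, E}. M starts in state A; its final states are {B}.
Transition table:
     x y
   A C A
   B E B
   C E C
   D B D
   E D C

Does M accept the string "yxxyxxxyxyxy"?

A --y--> A
A --x--> C
C --x--> E
E --y--> C
C --x--> E
E --x--> D
D --x--> B
B --y--> B
B --x--> E
E --y--> C
C --x--> E
E --y--> C
End in state C, which is not an accepting state.

rejected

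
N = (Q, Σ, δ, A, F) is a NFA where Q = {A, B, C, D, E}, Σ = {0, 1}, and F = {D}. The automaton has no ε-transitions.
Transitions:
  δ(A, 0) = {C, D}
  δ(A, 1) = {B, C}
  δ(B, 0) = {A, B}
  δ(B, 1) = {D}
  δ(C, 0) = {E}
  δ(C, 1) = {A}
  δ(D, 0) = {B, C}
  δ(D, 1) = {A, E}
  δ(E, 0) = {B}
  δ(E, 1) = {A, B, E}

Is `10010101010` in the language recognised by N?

Start: {A}
read 1: {B, C}
read 0: {A, B, E}
read 0: {A, B, C, D}
read 1: {A, B, C, D, E}
read 0: {A, B, C, D, E}
read 1: {A, B, C, D, E}
read 0: {A, B, C, D, E}
read 1: {A, B, C, D, E}
read 0: {A, B, C, D, E}
read 1: {A, B, C, D, E}
read 0: {A, B, C, D, E}
Reachable ∩ accepting = {D} — nonempty.

accepted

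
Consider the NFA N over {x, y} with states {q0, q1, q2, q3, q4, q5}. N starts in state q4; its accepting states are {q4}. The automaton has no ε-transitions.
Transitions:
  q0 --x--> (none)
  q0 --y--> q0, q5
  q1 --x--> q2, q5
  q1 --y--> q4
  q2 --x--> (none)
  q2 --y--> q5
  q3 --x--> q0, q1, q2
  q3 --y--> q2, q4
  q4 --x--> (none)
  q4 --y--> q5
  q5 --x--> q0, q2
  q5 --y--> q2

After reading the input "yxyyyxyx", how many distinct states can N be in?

2

Start: {q4}
read y: {q5}
read x: {q0, q2}
read y: {q0, q5}
read y: {q0, q2, q5}
read y: {q0, q2, q5}
read x: {q0, q2}
read y: {q0, q5}
read x: {q0, q2}
Final reachable set {q0, q2} has 2 states.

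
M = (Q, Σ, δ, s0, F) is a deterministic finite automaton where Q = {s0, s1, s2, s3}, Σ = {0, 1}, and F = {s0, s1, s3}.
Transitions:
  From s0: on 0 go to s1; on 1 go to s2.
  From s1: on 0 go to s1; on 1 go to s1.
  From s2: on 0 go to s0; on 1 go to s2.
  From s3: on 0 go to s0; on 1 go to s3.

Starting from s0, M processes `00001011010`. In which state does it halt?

s0 --0--> s1
s1 --0--> s1
s1 --0--> s1
s1 --0--> s1
s1 --1--> s1
s1 --0--> s1
s1 --1--> s1
s1 --1--> s1
s1 --0--> s1
s1 --1--> s1
s1 --0--> s1

s1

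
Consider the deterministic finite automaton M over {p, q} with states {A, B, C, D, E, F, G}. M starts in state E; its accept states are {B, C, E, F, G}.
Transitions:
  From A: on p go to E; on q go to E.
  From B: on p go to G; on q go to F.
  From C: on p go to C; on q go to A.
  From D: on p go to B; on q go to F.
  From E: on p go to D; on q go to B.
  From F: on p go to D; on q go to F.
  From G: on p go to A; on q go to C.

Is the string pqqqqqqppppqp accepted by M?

rejected

E --p--> D
D --q--> F
F --q--> F
F --q--> F
F --q--> F
F --q--> F
F --q--> F
F --p--> D
D --p--> B
B --p--> G
G --p--> A
A --q--> E
E --p--> D
End in state D, which is not an accepting state.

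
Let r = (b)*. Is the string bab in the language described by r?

no

bab cannot be split into zero or more pieces each matching b.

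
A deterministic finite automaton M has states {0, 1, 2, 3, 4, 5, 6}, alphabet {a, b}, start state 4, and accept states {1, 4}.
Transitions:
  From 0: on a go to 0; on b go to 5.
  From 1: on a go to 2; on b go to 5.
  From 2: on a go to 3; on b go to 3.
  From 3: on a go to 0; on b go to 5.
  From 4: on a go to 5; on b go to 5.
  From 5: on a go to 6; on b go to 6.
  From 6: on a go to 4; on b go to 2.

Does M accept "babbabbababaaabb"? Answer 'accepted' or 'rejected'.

rejected

4 --b--> 5
5 --a--> 6
6 --b--> 2
2 --b--> 3
3 --a--> 0
0 --b--> 5
5 --b--> 6
6 --a--> 4
4 --b--> 5
5 --a--> 6
6 --b--> 2
2 --a--> 3
3 --a--> 0
0 --a--> 0
0 --b--> 5
5 --b--> 6
End in state 6, which is not an accepting state.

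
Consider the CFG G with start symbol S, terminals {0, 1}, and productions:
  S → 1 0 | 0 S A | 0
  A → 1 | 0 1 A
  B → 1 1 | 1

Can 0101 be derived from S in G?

yes

S ⇒ 0SA ⇒ 010A ⇒ 0101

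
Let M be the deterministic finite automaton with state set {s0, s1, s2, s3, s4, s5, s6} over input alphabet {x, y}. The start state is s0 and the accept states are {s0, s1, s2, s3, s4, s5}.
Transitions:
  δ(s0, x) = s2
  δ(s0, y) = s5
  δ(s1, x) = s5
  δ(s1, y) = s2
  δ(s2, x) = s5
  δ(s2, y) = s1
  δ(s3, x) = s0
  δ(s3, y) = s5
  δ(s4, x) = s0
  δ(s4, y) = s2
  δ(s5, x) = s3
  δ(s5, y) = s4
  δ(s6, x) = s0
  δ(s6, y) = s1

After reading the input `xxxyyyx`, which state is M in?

s0 --x--> s2
s2 --x--> s5
s5 --x--> s3
s3 --y--> s5
s5 --y--> s4
s4 --y--> s2
s2 --x--> s5

s5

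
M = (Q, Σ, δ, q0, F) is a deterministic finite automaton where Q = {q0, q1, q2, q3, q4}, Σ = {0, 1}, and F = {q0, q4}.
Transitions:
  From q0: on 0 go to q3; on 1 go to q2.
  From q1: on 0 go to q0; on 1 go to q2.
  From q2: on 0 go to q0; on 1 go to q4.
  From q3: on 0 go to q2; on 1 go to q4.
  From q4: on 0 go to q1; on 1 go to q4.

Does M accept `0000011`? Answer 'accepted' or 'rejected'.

accepted

q0 --0--> q3
q3 --0--> q2
q2 --0--> q0
q0 --0--> q3
q3 --0--> q2
q2 --1--> q4
q4 --1--> q4
End in state q4, which is an accepting state.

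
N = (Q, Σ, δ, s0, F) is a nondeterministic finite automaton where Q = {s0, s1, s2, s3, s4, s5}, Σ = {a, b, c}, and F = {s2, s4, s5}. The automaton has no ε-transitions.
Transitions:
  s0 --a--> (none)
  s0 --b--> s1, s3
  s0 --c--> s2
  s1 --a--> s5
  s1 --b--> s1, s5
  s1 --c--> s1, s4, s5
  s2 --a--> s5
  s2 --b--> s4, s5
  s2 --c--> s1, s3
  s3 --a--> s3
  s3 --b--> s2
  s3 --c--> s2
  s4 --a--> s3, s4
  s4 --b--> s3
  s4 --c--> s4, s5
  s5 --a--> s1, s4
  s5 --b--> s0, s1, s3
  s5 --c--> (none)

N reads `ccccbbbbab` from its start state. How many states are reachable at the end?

Start: {s0}
read c: {s2}
read c: {s1, s3}
read c: {s1, s2, s4, s5}
read c: {s1, s3, s4, s5}
read b: {s0, s1, s2, s3, s5}
read b: {s0, s1, s2, s3, s4, s5}
read b: {s0, s1, s2, s3, s4, s5}
read b: {s0, s1, s2, s3, s4, s5}
read a: {s1, s3, s4, s5}
read b: {s0, s1, s2, s3, s5}
Final reachable set {s0, s1, s2, s3, s5} has 5 states.

5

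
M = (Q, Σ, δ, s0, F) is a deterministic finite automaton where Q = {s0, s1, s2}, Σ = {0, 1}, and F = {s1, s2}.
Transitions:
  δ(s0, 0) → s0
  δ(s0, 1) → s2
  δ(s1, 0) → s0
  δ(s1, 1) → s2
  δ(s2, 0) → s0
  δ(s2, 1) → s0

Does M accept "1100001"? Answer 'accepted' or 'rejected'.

s0 --1--> s2
s2 --1--> s0
s0 --0--> s0
s0 --0--> s0
s0 --0--> s0
s0 --0--> s0
s0 --1--> s2
End in state s2, which is an accepting state.

accepted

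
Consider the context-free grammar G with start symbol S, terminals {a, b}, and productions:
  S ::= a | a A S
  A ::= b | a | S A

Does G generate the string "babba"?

no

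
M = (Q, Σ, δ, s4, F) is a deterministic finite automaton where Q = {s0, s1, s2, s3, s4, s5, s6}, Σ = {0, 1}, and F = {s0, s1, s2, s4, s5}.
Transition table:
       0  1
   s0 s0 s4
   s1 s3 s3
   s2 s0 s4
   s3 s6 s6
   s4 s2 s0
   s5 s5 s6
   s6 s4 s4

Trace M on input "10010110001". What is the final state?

s4

s4 --1--> s0
s0 --0--> s0
s0 --0--> s0
s0 --1--> s4
s4 --0--> s2
s2 --1--> s4
s4 --1--> s0
s0 --0--> s0
s0 --0--> s0
s0 --0--> s0
s0 --1--> s4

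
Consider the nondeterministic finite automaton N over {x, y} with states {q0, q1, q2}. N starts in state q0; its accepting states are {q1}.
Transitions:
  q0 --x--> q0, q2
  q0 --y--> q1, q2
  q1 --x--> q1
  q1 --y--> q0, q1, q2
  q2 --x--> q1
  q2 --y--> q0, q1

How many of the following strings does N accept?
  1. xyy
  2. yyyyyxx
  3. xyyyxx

3

xyy: accepted
yyyyyxx: accepted
xyyyxx: accepted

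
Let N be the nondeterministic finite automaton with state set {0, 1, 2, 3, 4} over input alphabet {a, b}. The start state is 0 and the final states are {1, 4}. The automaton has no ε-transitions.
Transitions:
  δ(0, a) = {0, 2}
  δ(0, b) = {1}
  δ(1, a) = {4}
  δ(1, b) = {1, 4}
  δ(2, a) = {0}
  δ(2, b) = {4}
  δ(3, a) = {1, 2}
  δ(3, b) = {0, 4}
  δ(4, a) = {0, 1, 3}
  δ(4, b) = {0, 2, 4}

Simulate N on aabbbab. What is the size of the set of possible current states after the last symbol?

Start: {0}
read a: {0, 2}
read a: {0, 2}
read b: {1, 4}
read b: {0, 1, 2, 4}
read b: {0, 1, 2, 4}
read a: {0, 1, 2, 3, 4}
read b: {0, 1, 2, 4}
Final reachable set {0, 1, 2, 4} has 4 states.

4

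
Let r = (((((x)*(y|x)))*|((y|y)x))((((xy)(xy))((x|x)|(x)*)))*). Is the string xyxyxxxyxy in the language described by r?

yes

Split as ε·xyxyxxxyxy: ((((x)*(y|x)))*|((y|y)x)) matches ε and ((((xy)(xy))((x|x)|(x)*)))* matches xyxyxxxyxy.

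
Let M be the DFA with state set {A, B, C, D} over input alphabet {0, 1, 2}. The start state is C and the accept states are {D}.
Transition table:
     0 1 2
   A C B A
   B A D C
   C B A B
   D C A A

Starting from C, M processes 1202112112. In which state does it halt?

C --1--> A
A --2--> A
A --0--> C
C --2--> B
B --1--> D
D --1--> A
A --2--> A
A --1--> B
B --1--> D
D --2--> A

A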